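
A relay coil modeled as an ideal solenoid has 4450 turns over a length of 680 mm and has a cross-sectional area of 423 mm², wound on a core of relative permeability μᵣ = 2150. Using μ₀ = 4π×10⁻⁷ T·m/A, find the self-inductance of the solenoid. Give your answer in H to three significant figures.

A = 423 mm² = 4.230×10^-4 m².
For a long solenoid, L = μ₀μᵣN²A/ℓ.
L = (4π×10⁻⁷)(2150)(4450)²(4.230×10^-4)/(0.68 m) = 33.28 H.

L ≈ 33.3 H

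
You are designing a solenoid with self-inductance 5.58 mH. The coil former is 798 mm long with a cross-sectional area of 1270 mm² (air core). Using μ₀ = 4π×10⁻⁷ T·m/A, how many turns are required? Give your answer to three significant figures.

A = 1270 mm² = 1.270×10^-3 m².
From L = μ₀N²A/ℓ, N = √(Lℓ / (μ₀A)).
N = √[(5.580×10^-3)(0.798) / ((4π×10⁻⁷)×1.270×10^-3)] = √(2.790×10^6) ≈ 1670.4.

N ≈ 1670 turns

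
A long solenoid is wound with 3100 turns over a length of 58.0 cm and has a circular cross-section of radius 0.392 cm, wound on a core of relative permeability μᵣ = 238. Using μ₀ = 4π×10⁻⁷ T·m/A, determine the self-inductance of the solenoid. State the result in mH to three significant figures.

L ≈ 239 mH

A = πr² = π(3.920×10^-3 m)² = 4.827×10^-5 m².
For a long solenoid, L = μ₀μᵣN²A/ℓ.
L = (4π×10⁻⁷)(238)(3100)²(4.827×10^-5)/(0.58 m) = 0.2392 H.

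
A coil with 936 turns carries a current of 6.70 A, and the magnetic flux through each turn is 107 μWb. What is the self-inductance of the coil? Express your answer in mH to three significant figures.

Self-inductance is defined by L = NΦ_B/I (flux linkage over current).
L = (936)(1.070×10^-4 Wb)/(6.70 A) = 1.4948×10^-2 H.

L ≈ 14.9 mH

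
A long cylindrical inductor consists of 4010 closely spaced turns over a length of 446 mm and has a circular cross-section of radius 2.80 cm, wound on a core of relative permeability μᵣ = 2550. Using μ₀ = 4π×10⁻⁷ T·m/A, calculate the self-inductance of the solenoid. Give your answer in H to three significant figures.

L ≈ 285 H

A = πr² = π(2.800×10^-2 m)² = 2.463×10^-3 m².
For a long solenoid, L = μ₀μᵣN²A/ℓ.
L = (4π×10⁻⁷)(2550)(4010)²(2.463×10^-3)/(0.446 m) = 284.6 H.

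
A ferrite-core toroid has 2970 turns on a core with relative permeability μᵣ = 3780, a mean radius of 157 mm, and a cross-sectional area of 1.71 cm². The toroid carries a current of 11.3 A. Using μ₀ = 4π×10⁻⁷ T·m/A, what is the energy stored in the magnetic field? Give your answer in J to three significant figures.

L = μ₀μᵣN²A/(2πR) = (4π×10⁻⁷)(3780)(2970)²(1.710×10^-4)/(2π×0.157) = 7.263 H.
U = ½LI² = ½(7.263)(11.3)² = 463.7 J.

U ≈ 464 J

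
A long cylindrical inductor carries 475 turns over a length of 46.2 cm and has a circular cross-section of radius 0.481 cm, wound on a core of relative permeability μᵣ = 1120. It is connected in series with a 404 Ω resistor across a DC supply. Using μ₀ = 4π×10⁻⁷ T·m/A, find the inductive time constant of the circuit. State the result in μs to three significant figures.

A = πr² = π(4.810×10^-3 m)² = 7.268×10^-5 m².
L = μ₀μᵣN²A/ℓ = (4π×10⁻⁷)(1120)(475)²(7.268×10^-5)/(0.462) = 4.996×10^-2 H.
τ = L/R = (4.996×10^-2)/(404) = 1.237×10^-4 s.

τ ≈ 124 μs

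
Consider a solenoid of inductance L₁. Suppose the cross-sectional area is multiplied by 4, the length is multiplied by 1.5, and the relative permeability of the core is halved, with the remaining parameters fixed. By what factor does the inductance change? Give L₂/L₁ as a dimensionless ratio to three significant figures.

L₂/L₁ = 1.33

For a solenoid, L ∝ μᵣN²A/ℓ.
L₂/L₁ = (4) × (1.5)^-1 × (0.5) = 1.33.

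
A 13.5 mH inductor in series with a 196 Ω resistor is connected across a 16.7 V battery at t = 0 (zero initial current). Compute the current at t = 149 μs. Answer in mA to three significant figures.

τ = L/R = 1.350×10^-2/196 = 6.888×10^-5 s; final current I_∞ = ε/R = 16.7/196 = 8.520×10^-2 A.
I(t) = I_∞(1 − e^(−t/τ)) with t/τ = 2.163.
I = (8.520×10^-2)(1 − e^(−2.163)) = 7.541×10^-2 A.

I ≈ 75.4 mA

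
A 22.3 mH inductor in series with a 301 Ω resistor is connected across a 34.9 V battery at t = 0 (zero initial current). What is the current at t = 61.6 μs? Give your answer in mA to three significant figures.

I ≈ 65.5 mA

τ = L/R = 2.230×10^-2/301 = 7.409×10^-5 s; final current I_∞ = ε/R = 34.9/301 = 0.1159 A.
I(t) = I_∞(1 − e^(−t/τ)) with t/τ = 0.831.
I = (0.1159)(1 − e^(−0.831)) = 6.546×10^-2 A.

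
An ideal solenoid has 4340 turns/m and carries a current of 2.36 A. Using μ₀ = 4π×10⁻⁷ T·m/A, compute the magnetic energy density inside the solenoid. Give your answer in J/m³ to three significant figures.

B = μ₀nI = (4π×10⁻⁷)(4.340×10^3)(2.36) = 1.287×10^-2 T.
u = B²/(2μ₀) = (1.287×10^-2)²/(2×4π×10⁻⁷) = 65.91 J/m³.

u ≈ 65.9 J/m³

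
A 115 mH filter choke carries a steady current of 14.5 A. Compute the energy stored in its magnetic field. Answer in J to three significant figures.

U ≈ 12.1 J

Stored magnetic energy: U = ½LI².
U = ½(0.115 H)(14.5 A)² = 12.09 J.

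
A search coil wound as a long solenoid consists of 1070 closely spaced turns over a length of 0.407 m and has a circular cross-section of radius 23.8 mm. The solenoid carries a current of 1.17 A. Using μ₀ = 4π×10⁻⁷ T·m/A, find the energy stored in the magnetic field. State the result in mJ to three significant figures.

A = πr² = π(2.380×10^-2 m)² = 1.780×10^-3 m².
L = μ₀N²A/ℓ = (4π×10⁻⁷)(1070)²(1.780×10^-3)/(0.407) = 6.291×10^-3 H.
U = ½LI² = ½(6.291×10^-3)(1.17)² = 4.306×10^-3 J.

U ≈ 4.31 mJ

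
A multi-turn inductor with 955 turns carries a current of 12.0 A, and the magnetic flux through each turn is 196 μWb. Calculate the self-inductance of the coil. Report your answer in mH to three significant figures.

Self-inductance is defined by L = NΦ_B/I (flux linkage over current).
L = (955)(1.960×10^-4 Wb)/(12.0 A) = 1.560×10^-2 H.

L ≈ 15.6 mH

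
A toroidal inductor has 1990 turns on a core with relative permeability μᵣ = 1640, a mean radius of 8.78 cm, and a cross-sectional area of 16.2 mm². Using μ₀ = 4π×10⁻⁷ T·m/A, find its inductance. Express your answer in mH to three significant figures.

L ≈ 240 mH

For a thin toroid, L = μ₀μᵣN²A/(2πR).
L = (4π×10⁻⁷)(1640)(1990)²(1.620×10^-5) / (2π×8.780×10^-2 m) = 0.2397 H.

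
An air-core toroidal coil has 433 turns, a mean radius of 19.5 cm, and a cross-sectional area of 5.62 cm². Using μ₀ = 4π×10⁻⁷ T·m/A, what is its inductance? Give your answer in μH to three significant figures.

For a thin toroid, L = μ₀N²A/(2πR).
L = (4π×10⁻⁷)(433)²(5.620×10^-4) / (2π×0.195 m) = 1.081×10^-4 H.

L ≈ 108 μH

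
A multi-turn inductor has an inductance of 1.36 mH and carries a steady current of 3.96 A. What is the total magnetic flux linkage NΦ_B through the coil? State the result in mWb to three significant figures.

NΦ_B ≈ 5.39 mWb

From L = NΦ_B/I, the flux linkage is NΦ_B = LI.
NΦ_B = (1.360×10^-3 H)(3.96 A) = 5.386×10^-3 Wb.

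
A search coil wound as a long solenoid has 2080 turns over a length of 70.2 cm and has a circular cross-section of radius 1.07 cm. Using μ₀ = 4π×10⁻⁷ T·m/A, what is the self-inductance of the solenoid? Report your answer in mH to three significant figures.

A = πr² = π(1.070×10^-2 m)² = 3.597×10^-4 m².
For a long solenoid, L = μ₀N²A/ℓ.
L = (4π×10⁻⁷)(2080)²(3.597×10^-4)/(0.702 m) = 2.786×10^-3 H.

L ≈ 2.79 mH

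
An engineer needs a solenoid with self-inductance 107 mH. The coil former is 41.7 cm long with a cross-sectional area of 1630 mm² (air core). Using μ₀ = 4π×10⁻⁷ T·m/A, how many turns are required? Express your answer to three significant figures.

A = 1630 mm² = 1.630×10^-3 m².
From L = μ₀N²A/ℓ, N = √(Lℓ / (μ₀A)).
N = √[(0.107)(0.417) / ((4π×10⁻⁷)×1.630×10^-3)] = √(2.178×10^7) ≈ 4667.3.

N ≈ 4670 turns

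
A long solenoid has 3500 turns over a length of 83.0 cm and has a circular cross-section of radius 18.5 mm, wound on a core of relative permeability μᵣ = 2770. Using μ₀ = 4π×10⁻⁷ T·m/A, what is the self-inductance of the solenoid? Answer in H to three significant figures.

A = πr² = π(1.850×10^-2 m)² = 1.075×10^-3 m².
For a long solenoid, L = μ₀μᵣN²A/ℓ.
L = (4π×10⁻⁷)(2770)(3500)²(1.075×10^-3)/(0.83 m) = 55.24 H.

L ≈ 55.2 H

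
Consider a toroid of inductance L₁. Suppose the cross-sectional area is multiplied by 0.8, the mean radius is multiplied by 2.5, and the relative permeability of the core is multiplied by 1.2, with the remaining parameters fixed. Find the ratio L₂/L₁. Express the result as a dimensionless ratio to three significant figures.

L₂/L₁ = 0.384

For a toroid, L ∝ μᵣN²A/R.
L₂/L₁ = (0.8) × (2.5)^-1 × (1.2) = 0.384.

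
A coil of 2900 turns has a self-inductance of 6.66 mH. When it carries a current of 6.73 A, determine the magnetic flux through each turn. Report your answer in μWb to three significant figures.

From L = NΦ_B/I, the flux per turn is Φ_B = LI/N.
Φ_B = (6.660×10^-3 H)(6.73 A)/2900 = 1.546×10^-5 Wb.

Φ_B ≈ 15.5 μWb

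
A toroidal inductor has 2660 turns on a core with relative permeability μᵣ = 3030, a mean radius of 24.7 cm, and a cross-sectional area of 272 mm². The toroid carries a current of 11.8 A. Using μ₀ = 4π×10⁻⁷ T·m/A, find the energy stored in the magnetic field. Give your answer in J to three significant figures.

U ≈ 329 J

L = μ₀μᵣN²A/(2πR) = (4π×10⁻⁷)(3030)(2660)²(2.720×10^-4)/(2π×0.247) = 4.722 H.
U = ½LI² = ½(4.722)(11.8)² = 328.7 J.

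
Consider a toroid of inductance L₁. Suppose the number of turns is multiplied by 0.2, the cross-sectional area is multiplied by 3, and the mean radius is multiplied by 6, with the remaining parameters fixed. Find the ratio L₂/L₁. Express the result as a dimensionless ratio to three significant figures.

For a toroid, L ∝ μᵣN²A/R.
L₂/L₁ = (0.2)^2 × (3) × (6)^-1 = 0.0200.

L₂/L₁ = 0.0200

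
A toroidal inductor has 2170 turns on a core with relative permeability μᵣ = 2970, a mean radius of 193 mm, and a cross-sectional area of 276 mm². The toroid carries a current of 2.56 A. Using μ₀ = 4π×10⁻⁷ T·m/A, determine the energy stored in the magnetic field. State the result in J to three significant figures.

L = μ₀μᵣN²A/(2πR) = (4π×10⁻⁷)(2970)(2170)²(2.760×10^-4)/(2π×0.193) = 4 H.
U = ½LI² = ½(4)(2.56)² = 13.11 J.

U ≈ 13.1 J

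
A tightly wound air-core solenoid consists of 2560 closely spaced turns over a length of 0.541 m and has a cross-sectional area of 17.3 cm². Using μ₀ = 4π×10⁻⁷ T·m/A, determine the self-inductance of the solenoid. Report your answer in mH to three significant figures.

A = 17.3 cm² = 1.730×10^-3 m².
For a long solenoid, L = μ₀N²A/ℓ.
L = (4π×10⁻⁷)(2560)²(1.730×10^-3)/(0.541 m) = 2.634×10^-2 H.

L ≈ 26.3 mH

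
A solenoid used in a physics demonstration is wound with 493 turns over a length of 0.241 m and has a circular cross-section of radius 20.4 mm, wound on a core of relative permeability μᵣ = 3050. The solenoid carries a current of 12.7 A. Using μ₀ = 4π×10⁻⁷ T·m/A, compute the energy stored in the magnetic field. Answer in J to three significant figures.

U ≈ 408 J

A = πr² = π(2.040×10^-2 m)² = 1.307×10^-3 m².
L = μ₀μᵣN²A/ℓ = (4π×10⁻⁷)(3050)(493)²(1.307×10^-3)/(0.241) = 5.054 H.
U = ½LI² = ½(5.054)(12.7)² = 407.5 J.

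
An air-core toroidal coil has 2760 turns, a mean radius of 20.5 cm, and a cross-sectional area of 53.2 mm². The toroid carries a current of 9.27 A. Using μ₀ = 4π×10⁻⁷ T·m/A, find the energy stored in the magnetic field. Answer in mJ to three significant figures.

L = μ₀N²A/(2πR) = (4π×10⁻⁷)(2760)²(5.320×10^-5)/(2π×0.205) = 3.954×10^-4 H.
U = ½LI² = ½(3.954×10^-4)(9.27)² = 1.699×10^-2 J.

U ≈ 17.0 mJ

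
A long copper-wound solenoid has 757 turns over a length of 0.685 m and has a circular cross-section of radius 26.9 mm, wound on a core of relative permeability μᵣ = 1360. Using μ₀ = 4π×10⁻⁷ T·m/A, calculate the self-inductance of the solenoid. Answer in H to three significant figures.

L ≈ 3.25 H

A = πr² = π(2.690×10^-2 m)² = 2.273×10^-3 m².
For a long solenoid, L = μ₀μᵣN²A/ℓ.
L = (4π×10⁻⁷)(1360)(757)²(2.273×10^-3)/(0.685 m) = 3.25 H.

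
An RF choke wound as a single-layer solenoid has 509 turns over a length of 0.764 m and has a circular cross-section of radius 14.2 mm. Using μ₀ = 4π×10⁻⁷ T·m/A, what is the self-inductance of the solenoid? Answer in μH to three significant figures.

L ≈ 270 μH

A = πr² = π(1.420×10^-2 m)² = 6.3347×10^-4 m².
For a long solenoid, L = μ₀N²A/ℓ.
L = (4π×10⁻⁷)(509)²(6.3347×10^-4)/(0.764 m) = 2.699×10^-4 H.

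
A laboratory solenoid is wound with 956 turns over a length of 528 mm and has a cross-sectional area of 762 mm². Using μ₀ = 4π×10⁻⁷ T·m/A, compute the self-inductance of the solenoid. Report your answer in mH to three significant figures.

L ≈ 1.66 mH

A = 762 mm² = 7.620×10^-4 m².
For a long solenoid, L = μ₀N²A/ℓ.
L = (4π×10⁻⁷)(956)²(7.620×10^-4)/(0.528 m) = 1.657×10^-3 H.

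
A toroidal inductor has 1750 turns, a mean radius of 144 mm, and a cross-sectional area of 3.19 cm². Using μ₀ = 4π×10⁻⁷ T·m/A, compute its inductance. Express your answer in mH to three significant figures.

For a thin toroid, L = μ₀N²A/(2πR).
L = (4π×10⁻⁷)(1750)²(3.190×10^-4) / (2π×0.144 m) = 1.357×10^-3 H.

L ≈ 1.36 mH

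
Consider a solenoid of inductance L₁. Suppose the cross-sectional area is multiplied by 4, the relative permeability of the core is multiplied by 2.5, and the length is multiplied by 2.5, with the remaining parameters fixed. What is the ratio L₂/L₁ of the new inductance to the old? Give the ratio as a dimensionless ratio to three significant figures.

For a solenoid, L ∝ μᵣN²A/ℓ.
L₂/L₁ = (4) × (2.5) × (2.5)^-1 = 4.00.

L₂/L₁ = 4.00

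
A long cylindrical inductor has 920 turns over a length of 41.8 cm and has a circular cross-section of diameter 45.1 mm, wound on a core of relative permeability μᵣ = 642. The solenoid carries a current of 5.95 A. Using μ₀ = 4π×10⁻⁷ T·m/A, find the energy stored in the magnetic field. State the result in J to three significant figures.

A = π(d/2)² = π(2.255×10^-2 m)² = 1.598×10^-3 m².
L = μ₀μᵣN²A/ℓ = (4π×10⁻⁷)(642)(920)²(1.598×10^-3)/(0.418) = 2.61 H.
U = ½LI² = ½(2.61)(5.95)² = 46.19 J.

U ≈ 46.2 J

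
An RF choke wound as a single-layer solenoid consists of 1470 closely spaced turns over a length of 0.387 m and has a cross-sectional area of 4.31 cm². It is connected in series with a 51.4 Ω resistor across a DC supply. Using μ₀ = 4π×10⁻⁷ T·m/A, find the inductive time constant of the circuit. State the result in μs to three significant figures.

A = 4.31 cm² = 4.310×10^-4 m².
L = μ₀N²A/ℓ = (4π×10⁻⁷)(1470)²(4.310×10^-4)/(0.387) = 3.024×10^-3 H.
τ = L/R = (3.024×10^-3)/(51.4) = 5.884×10^-5 s.

τ ≈ 58.8 μs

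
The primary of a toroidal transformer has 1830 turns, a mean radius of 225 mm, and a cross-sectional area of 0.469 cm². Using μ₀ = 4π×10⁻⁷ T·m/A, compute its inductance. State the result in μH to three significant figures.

For a thin toroid, L = μ₀N²A/(2πR).
L = (4π×10⁻⁷)(1830)²(4.690×10^-5) / (2π×0.225 m) = 1.396×10^-4 H.

L ≈ 140 μH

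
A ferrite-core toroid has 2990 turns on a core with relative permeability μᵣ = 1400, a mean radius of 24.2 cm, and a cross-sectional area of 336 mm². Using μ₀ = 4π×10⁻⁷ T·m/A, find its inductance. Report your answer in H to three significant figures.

For a thin toroid, L = μ₀μᵣN²A/(2πR).
L = (4π×10⁻⁷)(1400)(2990)²(3.360×10^-4) / (2π×0.242 m) = 3.476 H.

L ≈ 3.48 H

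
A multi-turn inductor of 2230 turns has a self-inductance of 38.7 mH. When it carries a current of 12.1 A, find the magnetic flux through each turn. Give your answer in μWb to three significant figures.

From L = NΦ_B/I, the flux per turn is Φ_B = LI/N.
Φ_B = (3.870×10^-2 H)(12.1 A)/2230 = 2.100×10^-4 Wb.

Φ_B ≈ 210 μWb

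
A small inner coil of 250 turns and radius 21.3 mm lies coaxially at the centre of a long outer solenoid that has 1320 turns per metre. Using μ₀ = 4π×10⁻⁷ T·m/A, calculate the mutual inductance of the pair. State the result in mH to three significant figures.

M ≈ 0.591 mH

The outer solenoid produces a uniform field B₁ = μ₀n₁I₁ across the inner coil,
so the flux linkage is N₂Φ = N₂B₁A₂ = μ₀n₁N₂A₂·I₁, giving M = μ₀n₁N₂A₂.
A₂ = πr² = π(2.130×10^-2 m)² = 1.425×10^-3 m².
M = (4π×10⁻⁷)(1320)(250)(1.425×10^-3) = 5.911×10^-4 H.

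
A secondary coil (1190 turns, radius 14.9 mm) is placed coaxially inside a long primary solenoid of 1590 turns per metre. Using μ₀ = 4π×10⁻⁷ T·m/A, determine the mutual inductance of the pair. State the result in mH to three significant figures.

The outer solenoid produces a uniform field B₁ = μ₀n₁I₁ across the inner coil,
so the flux linkage is N₂Φ = N₂B₁A₂ = μ₀n₁N₂A₂·I₁, giving M = μ₀n₁N₂A₂.
A₂ = πr² = π(1.490×10^-2 m)² = 6.9746×10^-4 m².
M = (4π×10⁻⁷)(1590)(1190)(6.9746×10^-4) = 1.658×10^-3 H.

M ≈ 1.66 mH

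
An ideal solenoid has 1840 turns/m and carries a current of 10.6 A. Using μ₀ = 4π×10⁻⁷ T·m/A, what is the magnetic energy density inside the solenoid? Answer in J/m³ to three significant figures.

u ≈ 239 J/m³

B = μ₀nI = (4π×10⁻⁷)(1.840×10^3)(10.6) = 2.451×10^-2 T.
u = B²/(2μ₀) = (2.451×10^-2)²/(2×4π×10⁻⁷) = 239 J/m³.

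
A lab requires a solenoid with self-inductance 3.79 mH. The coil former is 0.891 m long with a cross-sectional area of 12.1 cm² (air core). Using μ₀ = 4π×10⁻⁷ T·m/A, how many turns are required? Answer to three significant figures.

A = 12.1 cm² = 1.210×10^-3 m².
From L = μ₀N²A/ℓ, N = √(Lℓ / (μ₀A)).
N = √[(3.790×10^-3)(0.891) / ((4π×10⁻⁷)×1.210×10^-3)] = √(2.221×10^6) ≈ 1490.3.

N ≈ 1490 turns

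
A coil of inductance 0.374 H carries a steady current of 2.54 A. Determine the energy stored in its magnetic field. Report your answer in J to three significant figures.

U ≈ 1.21 J

Stored magnetic energy: U = ½LI².
U = ½(0.374 H)(2.54 A)² = 1.206 J.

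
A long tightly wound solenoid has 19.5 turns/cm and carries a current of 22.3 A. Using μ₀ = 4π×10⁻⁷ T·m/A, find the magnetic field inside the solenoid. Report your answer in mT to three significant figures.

Inside a long solenoid, B = μ₀nI.
B = (4π×10⁻⁷)(1.950×10^3 m⁻¹)(22.3 A) = 5.464×10^-2 T.

B ≈ 54.6 mT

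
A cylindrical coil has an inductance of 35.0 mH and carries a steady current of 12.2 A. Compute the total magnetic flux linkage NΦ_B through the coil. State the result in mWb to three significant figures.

NΦ_B ≈ 427 mWb

From L = NΦ_B/I, the flux linkage is NΦ_B = LI.
NΦ_B = (3.500×10^-2 H)(12.2 A) = 0.427 Wb.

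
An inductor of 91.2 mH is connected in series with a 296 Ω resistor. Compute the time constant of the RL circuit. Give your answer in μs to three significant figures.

τ = L/R = (9.120×10^-2 H)/(296 Ω) = 3.081×10^-4 s.

τ ≈ 308 μs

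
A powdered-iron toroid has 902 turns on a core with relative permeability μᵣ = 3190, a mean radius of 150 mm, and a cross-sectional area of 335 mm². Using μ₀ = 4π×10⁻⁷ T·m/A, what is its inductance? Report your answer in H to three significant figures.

For a thin toroid, L = μ₀μᵣN²A/(2πR).
L = (4π×10⁻⁷)(3190)(902)²(3.350×10^-4) / (2π×0.15 m) = 1.159 H.

L ≈ 1.16 H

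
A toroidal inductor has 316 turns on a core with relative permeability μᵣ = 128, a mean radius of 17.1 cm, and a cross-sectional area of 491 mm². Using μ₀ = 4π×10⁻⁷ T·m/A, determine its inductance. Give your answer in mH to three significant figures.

For a thin toroid, L = μ₀μᵣN²A/(2πR).
L = (4π×10⁻⁷)(128)(316)²(4.910×10^-4) / (2π×0.171 m) = 7.340×10^-3 H.

L ≈ 7.34 mH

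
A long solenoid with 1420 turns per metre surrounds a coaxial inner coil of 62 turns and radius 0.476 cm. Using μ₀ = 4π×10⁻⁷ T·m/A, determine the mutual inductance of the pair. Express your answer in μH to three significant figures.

The outer solenoid produces a uniform field B₁ = μ₀n₁I₁ across the inner coil,
so the flux linkage is N₂Φ = N₂B₁A₂ = μ₀n₁N₂A₂·I₁, giving M = μ₀n₁N₂A₂.
A₂ = πr² = π(4.760×10^-3 m)² = 7.118×10^-5 m².
M = (4π×10⁻⁷)(1420)(62)(7.118×10^-5) = 7.875×10^-6 H.

M ≈ 7.88 μH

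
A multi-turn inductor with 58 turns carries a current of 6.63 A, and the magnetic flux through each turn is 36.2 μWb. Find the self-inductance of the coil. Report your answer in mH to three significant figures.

L ≈ 0.317 mH

Self-inductance is defined by L = NΦ_B/I (flux linkage over current).
L = (58)(3.620×10^-5 Wb)/(6.63 A) = 3.167×10^-4 H.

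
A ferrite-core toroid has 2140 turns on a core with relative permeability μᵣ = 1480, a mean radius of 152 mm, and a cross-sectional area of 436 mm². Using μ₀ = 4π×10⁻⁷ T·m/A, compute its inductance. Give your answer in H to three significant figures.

L ≈ 3.89 H

For a thin toroid, L = μ₀μᵣN²A/(2πR).
L = (4π×10⁻⁷)(1480)(2140)²(4.360×10^-4) / (2π×0.152 m) = 3.888 H.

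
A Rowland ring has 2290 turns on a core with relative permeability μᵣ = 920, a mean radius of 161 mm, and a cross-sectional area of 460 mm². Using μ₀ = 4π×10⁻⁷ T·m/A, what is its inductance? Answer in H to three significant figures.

L ≈ 2.76 H

For a thin toroid, L = μ₀μᵣN²A/(2πR).
L = (4π×10⁻⁷)(920)(2290)²(4.600×10^-4) / (2π×0.161 m) = 2.757 H.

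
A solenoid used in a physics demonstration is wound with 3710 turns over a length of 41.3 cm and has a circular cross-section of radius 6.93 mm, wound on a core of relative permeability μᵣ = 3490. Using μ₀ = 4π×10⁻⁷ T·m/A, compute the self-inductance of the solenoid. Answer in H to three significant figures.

L ≈ 22.1 H

A = πr² = π(6.930×10^-3 m)² = 1.509×10^-4 m².
For a long solenoid, L = μ₀μᵣN²A/ℓ.
L = (4π×10⁻⁷)(3490)(3710)²(1.509×10^-4)/(0.413 m) = 22.05 H.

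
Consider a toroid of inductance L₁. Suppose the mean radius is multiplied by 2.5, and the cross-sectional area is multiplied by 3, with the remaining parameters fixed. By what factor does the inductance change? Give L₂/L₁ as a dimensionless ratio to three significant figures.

L₂/L₁ = 1.20

For a toroid, L ∝ μᵣN²A/R.
L₂/L₁ = (2.5)^-1 × (3) = 1.20.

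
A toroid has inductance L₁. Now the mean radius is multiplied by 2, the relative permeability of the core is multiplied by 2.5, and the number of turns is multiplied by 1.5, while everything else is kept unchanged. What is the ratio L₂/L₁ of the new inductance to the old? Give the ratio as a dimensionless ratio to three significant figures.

L₂/L₁ = 2.81

For a toroid, L ∝ μᵣN²A/R.
L₂/L₁ = (2)^-1 × (2.5) × (1.5)^2 = 2.81.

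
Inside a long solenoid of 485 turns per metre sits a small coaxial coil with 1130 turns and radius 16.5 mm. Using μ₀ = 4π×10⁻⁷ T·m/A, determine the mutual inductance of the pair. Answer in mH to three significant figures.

M ≈ 0.589 mH

The outer solenoid produces a uniform field B₁ = μ₀n₁I₁ across the inner coil,
so the flux linkage is N₂Φ = N₂B₁A₂ = μ₀n₁N₂A₂·I₁, giving M = μ₀n₁N₂A₂.
A₂ = πr² = π(1.650×10^-2 m)² = 8.553×10^-4 m².
M = (4π×10⁻⁷)(485)(1130)(8.553×10^-4) = 5.890×10^-4 H.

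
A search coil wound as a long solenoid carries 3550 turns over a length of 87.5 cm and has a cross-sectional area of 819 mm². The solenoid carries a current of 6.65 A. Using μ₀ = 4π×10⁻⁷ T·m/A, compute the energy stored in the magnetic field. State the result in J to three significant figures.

A = 819 mm² = 8.190×10^-4 m².
L = μ₀N²A/ℓ = (4π×10⁻⁷)(3550)²(8.190×10^-4)/(0.875) = 1.482×10^-2 H.
U = ½LI² = ½(1.482×10^-2)(6.65)² = 0.3278 J.

U ≈ 0.328 J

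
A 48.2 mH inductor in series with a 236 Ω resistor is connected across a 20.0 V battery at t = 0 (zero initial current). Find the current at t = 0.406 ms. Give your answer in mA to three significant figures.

I ≈ 73.1 mA

τ = L/R = 4.820×10^-2/236 = 2.042×10^-4 s; final current I_∞ = ε/R = 20.0/236 = 8.4746×10^-2 A.
I(t) = I_∞(1 − e^(−t/τ)) with t/τ = 1.988.
I = (8.4746×10^-2)(1 − e^(−1.988)) = 7.314×10^-2 A.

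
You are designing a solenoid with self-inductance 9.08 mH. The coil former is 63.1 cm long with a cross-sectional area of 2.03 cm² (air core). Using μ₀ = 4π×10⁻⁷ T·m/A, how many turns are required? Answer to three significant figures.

N ≈ 4740 turns

A = 2.03 cm² = 2.030×10^-4 m².
From L = μ₀N²A/ℓ, N = √(Lℓ / (μ₀A)).
N = √[(9.080×10^-3)(0.631) / ((4π×10⁻⁷)×2.030×10^-4)] = √(2.246×10^7) ≈ 4739.2.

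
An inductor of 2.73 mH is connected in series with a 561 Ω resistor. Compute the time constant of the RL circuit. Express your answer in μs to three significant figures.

τ ≈ 4.87 μs

τ = L/R = (2.730×10^-3 H)/(561 Ω) = 4.866×10^-6 s.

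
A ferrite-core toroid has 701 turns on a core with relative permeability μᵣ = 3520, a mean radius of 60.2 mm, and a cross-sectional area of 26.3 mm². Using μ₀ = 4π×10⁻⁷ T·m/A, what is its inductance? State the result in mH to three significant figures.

L ≈ 151 mH

For a thin toroid, L = μ₀μᵣN²A/(2πR).
L = (4π×10⁻⁷)(3520)(701)²(2.630×10^-5) / (2π×6.020×10^-2 m) = 0.1511 H.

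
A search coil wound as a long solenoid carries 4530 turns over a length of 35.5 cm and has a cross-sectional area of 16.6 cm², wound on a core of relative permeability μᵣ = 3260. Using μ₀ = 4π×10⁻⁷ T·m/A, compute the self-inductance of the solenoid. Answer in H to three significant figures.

A = 16.6 cm² = 1.660×10^-3 m².
For a long solenoid, L = μ₀μᵣN²A/ℓ.
L = (4π×10⁻⁷)(3260)(4530)²(1.660×10^-3)/(0.355 m) = 393.1 H.

L ≈ 393 H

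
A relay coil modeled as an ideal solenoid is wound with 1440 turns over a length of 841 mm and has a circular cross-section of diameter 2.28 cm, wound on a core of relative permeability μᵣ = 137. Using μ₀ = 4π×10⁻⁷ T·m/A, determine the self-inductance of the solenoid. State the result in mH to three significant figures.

L ≈ 173 mH

A = π(d/2)² = π(1.140×10^-2 m)² = 4.083×10^-4 m².
For a long solenoid, L = μ₀μᵣN²A/ℓ.
L = (4π×10⁻⁷)(137)(1440)²(4.083×10^-4)/(0.841 m) = 0.1733 H.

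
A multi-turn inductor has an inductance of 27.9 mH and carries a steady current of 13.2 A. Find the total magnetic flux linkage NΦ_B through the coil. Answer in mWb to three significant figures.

From L = NΦ_B/I, the flux linkage is NΦ_B = LI.
NΦ_B = (2.790×10^-2 H)(13.2 A) = 0.3683 Wb.

NΦ_B ≈ 368 mWb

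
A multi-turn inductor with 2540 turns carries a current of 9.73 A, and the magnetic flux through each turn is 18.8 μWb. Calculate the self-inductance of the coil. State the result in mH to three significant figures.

Self-inductance is defined by L = NΦ_B/I (flux linkage over current).
L = (2540)(1.880×10^-5 Wb)/(9.73 A) = 4.908×10^-3 H.

L ≈ 4.91 mH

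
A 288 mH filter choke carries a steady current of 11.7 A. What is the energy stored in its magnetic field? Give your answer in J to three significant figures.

U ≈ 19.7 J

Stored magnetic energy: U = ½LI².
U = ½(0.288 H)(11.7 A)² = 19.71 J.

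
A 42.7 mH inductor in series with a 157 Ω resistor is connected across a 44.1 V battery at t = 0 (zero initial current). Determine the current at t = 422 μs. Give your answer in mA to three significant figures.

τ = L/R = 4.270×10^-2/157 = 2.720×10^-4 s; final current I_∞ = ε/R = 44.1/157 = 0.2809 A.
I(t) = I_∞(1 − e^(−t/τ)) with t/τ = 1.552.
I = (0.2809)(1 − e^(−1.552)) = 0.2214 A.

I ≈ 221 mA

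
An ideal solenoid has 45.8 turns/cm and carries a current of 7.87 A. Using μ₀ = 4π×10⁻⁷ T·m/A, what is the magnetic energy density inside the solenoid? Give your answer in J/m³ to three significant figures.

B = μ₀nI = (4π×10⁻⁷)(4.580×10^3)(7.87) = 4.529×10^-2 T.
u = B²/(2μ₀) = (4.529×10^-2)²/(2×4π×10⁻⁷) = 816.3 J/m³.

u ≈ 816 J/m³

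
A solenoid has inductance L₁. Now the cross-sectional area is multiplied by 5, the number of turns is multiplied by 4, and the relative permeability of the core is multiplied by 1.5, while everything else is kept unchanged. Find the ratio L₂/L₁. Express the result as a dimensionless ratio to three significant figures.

L₂/L₁ = 120

For a solenoid, L ∝ μᵣN²A/ℓ.
L₂/L₁ = (5) × (4)^2 × (1.5) = 120.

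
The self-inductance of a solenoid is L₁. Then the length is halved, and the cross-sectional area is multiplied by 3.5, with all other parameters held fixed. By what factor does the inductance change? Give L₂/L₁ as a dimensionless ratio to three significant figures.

L₂/L₁ = 7.00

For a solenoid, L ∝ μᵣN²A/ℓ.
L₂/L₁ = (0.5)^-1 × (3.5) = 7.00.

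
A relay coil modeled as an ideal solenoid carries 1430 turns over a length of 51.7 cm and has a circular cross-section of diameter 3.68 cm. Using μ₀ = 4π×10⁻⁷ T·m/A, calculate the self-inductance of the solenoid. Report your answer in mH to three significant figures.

A = π(d/2)² = π(1.840×10^-2 m)² = 1.064×10^-3 m².
For a long solenoid, L = μ₀N²A/ℓ.
L = (4π×10⁻⁷)(1430)²(1.064×10^-3)/(0.517 m) = 5.287×10^-3 H.

L ≈ 5.29 mH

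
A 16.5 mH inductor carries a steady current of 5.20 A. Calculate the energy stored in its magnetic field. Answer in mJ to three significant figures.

U ≈ 223 mJ

Stored magnetic energy: U = ½LI².
U = ½(1.650×10^-2 H)(5.20 A)² = 0.2231 J.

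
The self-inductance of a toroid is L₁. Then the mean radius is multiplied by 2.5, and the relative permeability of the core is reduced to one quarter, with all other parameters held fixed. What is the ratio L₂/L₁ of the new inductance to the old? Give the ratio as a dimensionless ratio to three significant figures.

L₂/L₁ = 0.100

For a toroid, L ∝ μᵣN²A/R.
L₂/L₁ = (2.5)^-1 × (0.25) = 0.100.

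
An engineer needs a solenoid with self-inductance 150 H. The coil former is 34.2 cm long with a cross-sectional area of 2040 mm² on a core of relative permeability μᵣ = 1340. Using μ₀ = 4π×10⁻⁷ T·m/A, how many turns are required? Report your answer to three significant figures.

A = 2040 mm² = 2.040×10^-3 m².
From L = μ₀μᵣN²A/ℓ, N = √(Lℓ / (μ₀μᵣA)).
N = √[(150)(0.342) / ((4π×10⁻⁷)(1340)×2.040×10^-3)] = √(1.493×10^7) ≈ 3864.4.

N ≈ 3860 turns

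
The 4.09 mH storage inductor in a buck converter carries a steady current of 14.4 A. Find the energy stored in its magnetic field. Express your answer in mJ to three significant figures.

U ≈ 424 mJ

Stored magnetic energy: U = ½LI².
U = ½(4.090×10^-3 H)(14.4 A)² = 0.4241 J.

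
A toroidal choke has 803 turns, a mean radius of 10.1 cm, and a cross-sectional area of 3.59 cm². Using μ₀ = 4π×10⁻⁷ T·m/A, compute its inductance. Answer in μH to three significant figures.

L ≈ 458 μH

For a thin toroid, L = μ₀N²A/(2πR).
L = (4π×10⁻⁷)(803)²(3.590×10^-4) / (2π×0.101 m) = 4.584×10^-4 H.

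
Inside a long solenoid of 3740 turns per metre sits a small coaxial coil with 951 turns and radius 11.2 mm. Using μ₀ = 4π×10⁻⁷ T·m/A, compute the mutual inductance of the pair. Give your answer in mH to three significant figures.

M ≈ 1.76 mH

The outer solenoid produces a uniform field B₁ = μ₀n₁I₁ across the inner coil,
so the flux linkage is N₂Φ = N₂B₁A₂ = μ₀n₁N₂A₂·I₁, giving M = μ₀n₁N₂A₂.
A₂ = πr² = π(1.120×10^-2 m)² = 3.941×10^-4 m².
M = (4π×10⁻⁷)(3740)(951)(3.941×10^-4) = 1.761×10^-3 H.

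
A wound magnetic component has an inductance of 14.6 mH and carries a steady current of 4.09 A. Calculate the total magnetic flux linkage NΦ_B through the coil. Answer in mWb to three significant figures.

NΦ_B ≈ 59.7 mWb

From L = NΦ_B/I, the flux linkage is NΦ_B = LI.
NΦ_B = (1.460×10^-2 H)(4.09 A) = 5.971×10^-2 Wb.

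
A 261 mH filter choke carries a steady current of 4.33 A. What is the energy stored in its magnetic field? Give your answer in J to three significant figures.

U ≈ 2.45 J

Stored magnetic energy: U = ½LI².
U = ½(0.261 H)(4.33 A)² = 2.447 J.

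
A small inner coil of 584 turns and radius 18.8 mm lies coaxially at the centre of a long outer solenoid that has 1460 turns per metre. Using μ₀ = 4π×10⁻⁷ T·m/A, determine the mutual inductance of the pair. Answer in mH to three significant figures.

M ≈ 1.19 mH

The outer solenoid produces a uniform field B₁ = μ₀n₁I₁ across the inner coil,
so the flux linkage is N₂Φ = N₂B₁A₂ = μ₀n₁N₂A₂·I₁, giving M = μ₀n₁N₂A₂.
A₂ = πr² = π(1.880×10^-2 m)² = 1.110×10^-3 m².
M = (4π×10⁻⁷)(1460)(584)(1.110×10^-3) = 1.190×10^-3 H.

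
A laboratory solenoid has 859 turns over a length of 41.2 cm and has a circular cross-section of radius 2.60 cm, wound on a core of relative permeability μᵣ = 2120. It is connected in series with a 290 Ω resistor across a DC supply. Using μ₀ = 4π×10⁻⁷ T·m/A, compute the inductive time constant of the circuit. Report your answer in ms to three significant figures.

A = πr² = π(2.600×10^-2 m)² = 2.124×10^-3 m².
L = μ₀μᵣN²A/ℓ = (4π×10⁻⁷)(2120)(859)²(2.124×10^-3)/(0.412) = 10.13 H.
τ = L/R = (10.13)/(290) = 3.494×10^-2 s.

τ ≈ 34.9 ms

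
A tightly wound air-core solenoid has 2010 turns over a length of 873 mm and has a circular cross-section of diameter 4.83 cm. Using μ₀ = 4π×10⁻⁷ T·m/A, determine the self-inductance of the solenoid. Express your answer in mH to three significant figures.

L ≈ 10.7 mH

A = π(d/2)² = π(2.415×10^-2 m)² = 1.832×10^-3 m².
For a long solenoid, L = μ₀N²A/ℓ.
L = (4π×10⁻⁷)(2010)²(1.832×10^-3)/(0.873 m) = 1.066×10^-2 H.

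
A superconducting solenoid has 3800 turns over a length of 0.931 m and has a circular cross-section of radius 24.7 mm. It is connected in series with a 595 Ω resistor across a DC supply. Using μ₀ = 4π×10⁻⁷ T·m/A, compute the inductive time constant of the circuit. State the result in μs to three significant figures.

τ ≈ 62.8 μs

A = πr² = π(2.470×10^-2 m)² = 1.917×10^-3 m².
L = μ₀N²A/ℓ = (4π×10⁻⁷)(3800)²(1.917×10^-3)/(0.931) = 3.736×10^-2 H.
τ = L/R = (3.736×10^-2)/(595) = 6.278×10^-5 s.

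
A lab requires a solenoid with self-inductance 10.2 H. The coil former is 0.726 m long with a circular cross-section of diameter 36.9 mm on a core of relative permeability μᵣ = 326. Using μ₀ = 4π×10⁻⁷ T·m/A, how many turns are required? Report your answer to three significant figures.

N ≈ 4110 turns

A = π(d/2)² = π(1.845×10^-2 m)² = 1.069×10^-3 m².
From L = μ₀μᵣN²A/ℓ, N = √(Lℓ / (μ₀μᵣA)).
N = √[(10.2)(0.726) / ((4π×10⁻⁷)(326)×1.069×10^-3)] = √(1.690×10^7) ≈ 4111.3.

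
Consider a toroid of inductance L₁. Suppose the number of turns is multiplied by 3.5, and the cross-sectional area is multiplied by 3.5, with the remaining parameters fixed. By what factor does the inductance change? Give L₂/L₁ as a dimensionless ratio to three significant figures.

For a toroid, L ∝ μᵣN²A/R.
L₂/L₁ = (3.5)^2 × (3.5) = 42.9.

L₂/L₁ = 42.9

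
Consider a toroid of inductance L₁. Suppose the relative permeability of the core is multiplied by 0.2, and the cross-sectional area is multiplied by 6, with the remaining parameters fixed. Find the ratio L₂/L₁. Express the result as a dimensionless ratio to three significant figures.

L₂/L₁ = 1.20

For a toroid, L ∝ μᵣN²A/R.
L₂/L₁ = (0.2) × (6) = 1.20.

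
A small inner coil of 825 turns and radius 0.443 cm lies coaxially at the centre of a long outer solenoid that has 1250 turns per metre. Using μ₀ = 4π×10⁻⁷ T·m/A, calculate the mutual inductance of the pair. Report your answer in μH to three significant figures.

M ≈ 79.9 μH

The outer solenoid produces a uniform field B₁ = μ₀n₁I₁ across the inner coil,
so the flux linkage is N₂Φ = N₂B₁A₂ = μ₀n₁N₂A₂·I₁, giving M = μ₀n₁N₂A₂.
A₂ = πr² = π(4.430×10^-3 m)² = 6.165×10^-5 m².
M = (4π×10⁻⁷)(1250)(825)(6.165×10^-5) = 7.990×10^-5 H.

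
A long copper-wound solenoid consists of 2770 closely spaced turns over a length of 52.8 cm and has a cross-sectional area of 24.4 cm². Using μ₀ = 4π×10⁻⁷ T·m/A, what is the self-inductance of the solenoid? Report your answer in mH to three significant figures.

A = 24.4 cm² = 2.440×10^-3 m².
For a long solenoid, L = μ₀N²A/ℓ.
L = (4π×10⁻⁷)(2770)²(2.440×10^-3)/(0.528 m) = 4.456×10^-2 H.

L ≈ 44.6 mH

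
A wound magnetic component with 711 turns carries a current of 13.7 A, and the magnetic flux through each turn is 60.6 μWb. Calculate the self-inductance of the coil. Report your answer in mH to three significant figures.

Self-inductance is defined by L = NΦ_B/I (flux linkage over current).
L = (711)(6.060×10^-5 Wb)/(13.7 A) = 3.145×10^-3 H.

L ≈ 3.15 mH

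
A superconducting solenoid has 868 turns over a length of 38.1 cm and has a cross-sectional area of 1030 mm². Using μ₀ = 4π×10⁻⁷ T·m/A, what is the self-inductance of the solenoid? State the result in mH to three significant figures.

L ≈ 2.56 mH

A = 1030 mm² = 1.030×10^-3 m².
For a long solenoid, L = μ₀N²A/ℓ.
L = (4π×10⁻⁷)(868)²(1.030×10^-3)/(0.381 m) = 2.560×10^-3 H.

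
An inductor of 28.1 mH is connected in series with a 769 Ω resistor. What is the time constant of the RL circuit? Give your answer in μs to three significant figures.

τ ≈ 36.5 μs

τ = L/R = (2.810×10^-2 H)/(769 Ω) = 3.654×10^-5 s.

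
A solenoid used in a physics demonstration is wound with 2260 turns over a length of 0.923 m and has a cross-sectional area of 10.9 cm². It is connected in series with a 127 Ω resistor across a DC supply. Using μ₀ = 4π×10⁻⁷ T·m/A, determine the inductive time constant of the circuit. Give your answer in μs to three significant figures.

A = 10.9 cm² = 1.090×10^-3 m².
L = μ₀N²A/ℓ = (4π×10⁻⁷)(2260)²(1.090×10^-3)/(0.923) = 7.580×10^-3 H.
τ = L/R = (7.580×10^-3)/(127) = 5.968×10^-5 s.

τ ≈ 59.7 μs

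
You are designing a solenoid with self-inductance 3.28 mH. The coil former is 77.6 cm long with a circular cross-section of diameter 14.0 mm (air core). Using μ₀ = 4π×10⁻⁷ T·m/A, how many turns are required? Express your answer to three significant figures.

N ≈ 3630 turns

A = π(d/2)² = π(7.000×10^-3 m)² = 1.539×10^-4 m².
From L = μ₀N²A/ℓ, N = √(Lℓ / (μ₀A)).
N = √[(3.280×10^-3)(0.776) / ((4π×10⁻⁷)×1.539×10^-4)] = √(1.316×10^7) ≈ 3627.4.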